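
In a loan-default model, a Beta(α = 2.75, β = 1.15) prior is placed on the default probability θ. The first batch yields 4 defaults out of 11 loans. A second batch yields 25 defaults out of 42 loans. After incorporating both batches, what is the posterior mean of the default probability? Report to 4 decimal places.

0.5580

The Beta prior is conjugate to a Binomial/Bernoulli likelihood; the update adds successes to α and failures to β.
After batch 1: Beta(2.75+4, 1.15+7) = Beta(6.75, 8.15).
After batch 2: Beta(6.75+25, 8.15+17) = Beta(31.75, 25.15).
Posterior mean = α/(α+β) = 31.75/56.90 = 0.5580.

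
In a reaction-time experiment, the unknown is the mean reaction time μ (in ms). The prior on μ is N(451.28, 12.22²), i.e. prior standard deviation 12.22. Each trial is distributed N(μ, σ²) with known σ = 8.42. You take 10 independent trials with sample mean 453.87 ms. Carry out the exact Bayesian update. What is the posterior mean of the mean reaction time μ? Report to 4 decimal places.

453.7526

For Normal data with known variance σ², a Normal(μ₀, σ₀²) prior on μ is conjugate. Posterior precision = 1/σ₀² + n/σ²; posterior mean is the precision-weighted average of μ₀ and x̄.
n·x̄ = 10·453.87 = 4538.7.
σ₀² = 12.22² = 149.3284, σ² = 8.42² = 70.8964; σ² + n·σ₀² = 70.8964 + 10·149.3284 = 1564.1804.
Posterior mean = (μ₀/σ₀² + n·x̄/σ²)/(1/σ₀² + n/σ²) = (σ²·μ₀ + σ₀²·n·x̄)/(σ² + n·σ₀²) = (70.8964·451.28 + 149.3284·4538.7)/1564.1804 = 709750.936472/1564.1804 = 453.7526.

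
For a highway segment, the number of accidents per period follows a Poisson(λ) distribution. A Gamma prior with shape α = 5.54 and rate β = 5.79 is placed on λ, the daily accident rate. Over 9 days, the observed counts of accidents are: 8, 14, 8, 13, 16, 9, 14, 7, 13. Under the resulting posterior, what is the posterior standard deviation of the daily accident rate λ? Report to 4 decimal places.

0.7012

With a Gamma(shape α, rate β) prior, the Poisson likelihood is conjugate: the posterior is Gamma(α + ΣXᵢ, β + n).
Sum of counts S = 102 over n = 9 days.
Posterior: Gamma(α+S, β+n) = Gamma(5.54+102, 5.79+9) = Gamma(107.54, 14.79).
SD = √α/β = √107.54/14.79 = 0.7012.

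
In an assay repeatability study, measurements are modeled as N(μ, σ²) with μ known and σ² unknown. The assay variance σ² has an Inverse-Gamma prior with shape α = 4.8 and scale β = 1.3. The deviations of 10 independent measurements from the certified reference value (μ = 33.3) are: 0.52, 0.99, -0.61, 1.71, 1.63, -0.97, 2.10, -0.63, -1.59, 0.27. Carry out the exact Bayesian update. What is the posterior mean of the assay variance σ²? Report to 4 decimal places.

1.0314

With known mean μ and an Inverse-Gamma(α, β) prior on σ², the Normal likelihood is conjugate: posterior is Inv-Gamma(α + n/2, β + Σ(xᵢ−μ)²/2).
Σ(xᵢ−μ)² = (0.52)² + (0.99)² + (-0.61)² + (1.71)² + (1.63)² + (-0.97)² + (2.10)² + (-0.63)² + (-1.59)² + (0.27)² = 15.5524.
Posterior: Inv-Gamma(4.8 + 10/2, 1.3 + 15.5524/2) = Inv-Gamma(9.80, 9.07620).
E[σ²|data] = β/(α−1) = 9.07620/8.80 = 1.0314.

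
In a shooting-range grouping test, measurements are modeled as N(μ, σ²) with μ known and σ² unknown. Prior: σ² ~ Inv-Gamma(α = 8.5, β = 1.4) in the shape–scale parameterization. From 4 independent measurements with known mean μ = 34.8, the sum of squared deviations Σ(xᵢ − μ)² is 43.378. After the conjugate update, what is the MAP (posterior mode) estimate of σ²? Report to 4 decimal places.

2.0077

With known mean μ and an Inverse-Gamma(α, β) prior on σ², the Normal likelihood is conjugate: posterior is Inv-Gamma(α + n/2, β + Σ(xᵢ−μ)²/2).
Posterior: Inv-Gamma(8.5 + 4/2, 1.4 + 43.378/2) = Inv-Gamma(10.50, 23.0890).
Mode = β/(α+1) = 23.0890/11.50 = 2.0077.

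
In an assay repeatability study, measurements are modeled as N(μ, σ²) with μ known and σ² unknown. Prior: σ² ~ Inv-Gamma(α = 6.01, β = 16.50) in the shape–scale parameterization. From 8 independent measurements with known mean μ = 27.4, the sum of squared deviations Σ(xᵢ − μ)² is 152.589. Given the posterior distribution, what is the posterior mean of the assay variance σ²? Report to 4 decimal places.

With known mean μ and an Inverse-Gamma(α, β) prior on σ², the Normal likelihood is conjugate: posterior is Inv-Gamma(α + n/2, β + Σ(xᵢ−μ)²/2).
Posterior: Inv-Gamma(6.01 + 8/2, 16.50 + 152.589/2) = Inv-Gamma(10.01, 92.7945).
E[σ²|data] = β/(α−1) = 92.7945/9.01 = 10.2991.

10.2991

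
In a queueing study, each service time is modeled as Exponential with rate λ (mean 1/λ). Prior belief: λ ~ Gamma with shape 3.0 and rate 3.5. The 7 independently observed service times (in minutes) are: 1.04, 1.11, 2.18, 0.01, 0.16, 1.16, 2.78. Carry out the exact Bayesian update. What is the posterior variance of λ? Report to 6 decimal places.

With a Gamma(shape α, rate β) prior on the exponential rate λ, the posterior after n observations with total T = Σxᵢ is Gamma(α+n, β+T).
Sum of observations T = 8.44 minutes; n = 7.
Posterior: Gamma(3.0+7, 3.5+8.44) = Gamma(10.0, 11.94).
Var = α/β² = 0.070144.

0.070144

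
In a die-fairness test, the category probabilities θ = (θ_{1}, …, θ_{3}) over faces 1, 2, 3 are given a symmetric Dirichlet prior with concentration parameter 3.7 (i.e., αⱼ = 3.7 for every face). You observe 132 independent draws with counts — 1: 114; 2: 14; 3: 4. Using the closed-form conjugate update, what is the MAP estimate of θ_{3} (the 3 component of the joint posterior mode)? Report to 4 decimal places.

The Dirichlet prior is conjugate to the Multinomial likelihood: each posterior αⱼ = prior αⱼ + observed count nⱼ.
Posterior concentration: (117.7, 17.7, 7.7), total = 143.1.
Joint mode component: (α_{3}−1)/(Σα−K) = 6.7/140.1 = 0.0478.

0.0478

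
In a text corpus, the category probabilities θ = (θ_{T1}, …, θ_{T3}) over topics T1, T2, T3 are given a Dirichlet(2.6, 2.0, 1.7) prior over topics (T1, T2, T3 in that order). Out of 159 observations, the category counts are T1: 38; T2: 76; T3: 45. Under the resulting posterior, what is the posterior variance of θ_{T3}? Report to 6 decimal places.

The Dirichlet prior is conjugate to the Multinomial likelihood: each posterior αⱼ = prior αⱼ + observed count nⱼ.
Posterior concentration: (40.6, 78.0, 46.7), total = 165.3.
Var[θ_j] = α_j(Σα−α_j)/((Σα)²(Σα+1)) = 46.7·118.6/(165.3²·166.3) = 0.001219.

0.001219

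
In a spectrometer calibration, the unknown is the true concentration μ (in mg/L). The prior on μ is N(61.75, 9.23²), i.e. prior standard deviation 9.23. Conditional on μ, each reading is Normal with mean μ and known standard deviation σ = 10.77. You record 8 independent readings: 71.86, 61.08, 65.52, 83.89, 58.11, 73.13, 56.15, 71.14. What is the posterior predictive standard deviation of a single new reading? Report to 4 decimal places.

For Normal data with known variance σ², a Normal(μ₀, σ₀²) prior on μ is conjugate. Posterior precision = 1/σ₀² + n/σ²; posterior mean is the precision-weighted average of μ₀ and x̄.
σ₀² = 9.23² = 85.1929, σ² = 10.77² = 115.9929; σ² + n·σ₀² = 115.9929 + 8·85.1929 = 797.5361.
Posterior precision = 1/σ₀² + n/σ² = 1/85.1929 + 8/115.9929 = (σ² + n·σ₀²)/(σ₀²σ²) = 797.5361/(85.1929·115.9929); posterior variance σₙ² = σ₀²σ²/(σ² + n·σ₀²) = 85.1929·115.9929/797.5361 = 12.390375.
Predictive variance for one new observation = σₙ² + σ² = 85.1929·115.9929/797.5361 + 115.9929 = σ²·(σ₀² + 797.5361)/797.5361 = 115.9929·882.729/797.5361 = 128.383275; SD = √(115.9929·882.729/797.5361) = 11.3306.

11.3306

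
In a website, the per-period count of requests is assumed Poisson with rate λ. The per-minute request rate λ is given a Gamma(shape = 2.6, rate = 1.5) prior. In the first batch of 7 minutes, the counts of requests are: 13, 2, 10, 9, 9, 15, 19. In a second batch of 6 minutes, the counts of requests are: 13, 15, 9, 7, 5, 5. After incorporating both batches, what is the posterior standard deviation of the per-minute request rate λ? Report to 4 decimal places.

With a Gamma(shape α, rate β) prior, the Poisson likelihood is conjugate: the posterior is Gamma(α + ΣXᵢ, β + n).
Batch 1: sum of counts S = 77 over n = 7 minutes.
After batch 1: Gamma(α+S, β+n) = Gamma(2.6+77, 1.5+7) = Gamma(79.6, 8.5).
Batch 2: sum of counts S = 54 over n = 6 minutes.
After batch 2: Gamma(α+S, β+n) = Gamma(79.6+54, 8.5+6) = Gamma(133.6, 14.5).
SD = √α/β = √133.6/14.5 = 0.7971.

0.7971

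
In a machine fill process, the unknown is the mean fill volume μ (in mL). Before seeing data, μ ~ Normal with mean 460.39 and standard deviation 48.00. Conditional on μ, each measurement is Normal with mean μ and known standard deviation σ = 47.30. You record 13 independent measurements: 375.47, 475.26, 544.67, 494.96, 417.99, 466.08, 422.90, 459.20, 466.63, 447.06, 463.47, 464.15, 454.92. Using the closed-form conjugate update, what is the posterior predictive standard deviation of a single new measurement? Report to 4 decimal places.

48.9635

For Normal data with known variance σ², a Normal(μ₀, σ₀²) prior on μ is conjugate. Posterior precision = 1/σ₀² + n/σ²; posterior mean is the precision-weighted average of μ₀ and x̄.
σ₀² = 48.00² = 2304, σ² = 47.30² = 2237.29; σ² + n·σ₀² = 2237.29 + 13·2304 = 32189.29.
Posterior precision = 1/σ₀² + n/σ² = 1/2304 + 13/2237.29 = (σ² + n·σ₀²)/(σ₀²σ²) = 32189.29/(2304·2237.29); posterior variance σₙ² = σ₀²σ²/(σ² + n·σ₀²) = 2304·2237.29/32189.29 = 160.137616.
Predictive variance for one new observation = σₙ² + σ² = 2304·2237.29/32189.29 + 2237.29 = σ²·(σ₀² + 32189.29)/32189.29 = 2237.29·34493.29/32189.29 = 2397.427616; SD = √(2237.29·34493.29/32189.29) = 48.9635.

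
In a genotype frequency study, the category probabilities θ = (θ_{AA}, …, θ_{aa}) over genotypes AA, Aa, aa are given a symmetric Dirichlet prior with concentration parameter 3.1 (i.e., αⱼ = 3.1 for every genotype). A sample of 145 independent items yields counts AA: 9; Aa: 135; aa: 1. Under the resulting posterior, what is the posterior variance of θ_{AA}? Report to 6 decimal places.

The Dirichlet prior is conjugate to the Multinomial likelihood: each posterior αⱼ = prior αⱼ + observed count nⱼ.
Posterior concentration: (12.1, 138.1, 4.1), total = 154.3.
Var[θ_j] = α_j(Σα−α_j)/((Σα)²(Σα+1)) = 12.1·142.2/(154.3²·155.3) = 0.000465.

0.000465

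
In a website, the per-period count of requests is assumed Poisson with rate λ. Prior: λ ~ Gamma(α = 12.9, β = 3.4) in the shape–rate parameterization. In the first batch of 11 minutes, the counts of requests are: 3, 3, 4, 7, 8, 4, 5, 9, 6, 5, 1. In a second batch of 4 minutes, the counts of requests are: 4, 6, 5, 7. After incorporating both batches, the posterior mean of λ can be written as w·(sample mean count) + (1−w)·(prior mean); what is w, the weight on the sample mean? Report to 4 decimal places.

With a Gamma(shape α, rate β) prior, the Poisson likelihood is conjugate: the posterior is Gamma(α + ΣXᵢ, β + n).
Total number of minutes: n = 11 + 4 = 15.
Posterior mean = (α₀+S)/(β₀+n) = [n/(β₀+n)]·(S/n) + [β₀/(β₀+n)]·(α₀/β₀), so only n and β₀ enter the weight.
Weight on data w = n/(β₀+n) = 15/(3.4+15) = 15/18.4 = 0.8152.

0.8152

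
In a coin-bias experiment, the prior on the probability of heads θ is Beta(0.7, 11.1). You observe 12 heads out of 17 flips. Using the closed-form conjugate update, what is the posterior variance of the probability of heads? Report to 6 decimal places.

The Beta prior is conjugate to a Binomial/Bernoulli likelihood; the update adds successes to α and failures to β.
Posterior: Beta(α+k, β+n−k) = Beta(0.7+12, 11.1+5) = Beta(12.7, 16.1).
Var = αβ/((α+β)²(α+β+1)) = 12.7·16.1/(28.8²·29.8) = 0.008272.

0.008272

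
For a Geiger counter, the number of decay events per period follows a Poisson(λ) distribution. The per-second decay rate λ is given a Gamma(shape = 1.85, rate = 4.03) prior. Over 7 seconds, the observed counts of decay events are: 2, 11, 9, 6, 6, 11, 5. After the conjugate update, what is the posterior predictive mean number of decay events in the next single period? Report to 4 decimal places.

With a Gamma(shape α, rate β) prior, the Poisson likelihood is conjugate: the posterior is Gamma(α + ΣXᵢ, β + n).
Sum of counts S = 50 over n = 7 seconds.
Posterior: Gamma(α+S, β+n) = Gamma(1.85+50, 4.03+7) = Gamma(51.85, 11.03).
The predictive distribution for one future period is NegBinom with mean α/β = 4.7008.

4.7008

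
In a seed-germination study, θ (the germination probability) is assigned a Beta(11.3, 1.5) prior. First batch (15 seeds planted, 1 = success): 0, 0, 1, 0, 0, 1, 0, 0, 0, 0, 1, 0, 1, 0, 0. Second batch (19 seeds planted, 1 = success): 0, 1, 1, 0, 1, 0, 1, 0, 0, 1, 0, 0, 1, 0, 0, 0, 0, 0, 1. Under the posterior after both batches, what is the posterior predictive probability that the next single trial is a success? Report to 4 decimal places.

The Beta prior is conjugate to a Binomial/Bernoulli likelihood; the update adds successes to α and failures to β.
After batch 1: Beta(11.3+4, 1.5+11) = Beta(15.3, 12.5).
After batch 2: Beta(15.3+7, 12.5+12) = Beta(22.3, 24.5).
For a single future Bernoulli trial, P(success | data) = α/(α+β) = 0.4765.

0.4765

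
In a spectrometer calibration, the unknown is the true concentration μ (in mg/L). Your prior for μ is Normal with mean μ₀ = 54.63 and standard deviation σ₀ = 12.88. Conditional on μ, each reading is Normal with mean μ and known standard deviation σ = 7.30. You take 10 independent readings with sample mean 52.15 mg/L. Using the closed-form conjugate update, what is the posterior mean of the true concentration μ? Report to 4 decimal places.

52.2272

For Normal data with known variance σ², a Normal(μ₀, σ₀²) prior on μ is conjugate. Posterior precision = 1/σ₀² + n/σ²; posterior mean is the precision-weighted average of μ₀ and x̄.
n·x̄ = 10·52.15 = 521.5.
σ₀² = 12.88² = 165.8944, σ² = 7.30² = 53.29; σ² + n·σ₀² = 53.29 + 10·165.8944 = 1712.234.
Posterior mean = (μ₀/σ₀² + n·x̄/σ²)/(1/σ₀² + n/σ²) = (σ²·μ₀ + σ₀²·n·x̄)/(σ² + n·σ₀²) = (53.29·54.63 + 165.8944·521.5)/1712.234 = 89425.1623/1712.234 = 52.2272.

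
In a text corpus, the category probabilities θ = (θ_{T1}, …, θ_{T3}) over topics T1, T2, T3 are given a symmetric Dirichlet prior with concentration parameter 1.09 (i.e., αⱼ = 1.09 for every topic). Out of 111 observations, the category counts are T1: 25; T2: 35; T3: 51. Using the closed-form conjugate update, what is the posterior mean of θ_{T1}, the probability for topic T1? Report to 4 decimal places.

0.2283

The Dirichlet prior is conjugate to the Multinomial likelihood: each posterior αⱼ = prior αⱼ + observed count nⱼ.
Posterior concentration: (26.09, 36.09, 52.09), total = 114.27.
E[θ_{T1}|data] = α_{T1}/Σα = 26.09/114.27 = 0.2283.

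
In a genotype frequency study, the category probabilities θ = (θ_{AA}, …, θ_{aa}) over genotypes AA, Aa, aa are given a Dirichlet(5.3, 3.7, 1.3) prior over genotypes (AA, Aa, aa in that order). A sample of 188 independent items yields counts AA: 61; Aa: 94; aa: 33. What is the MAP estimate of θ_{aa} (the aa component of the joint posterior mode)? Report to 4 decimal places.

0.1705

The Dirichlet prior is conjugate to the Multinomial likelihood: each posterior αⱼ = prior αⱼ + observed count nⱼ.
Posterior concentration: (66.3, 97.7, 34.3), total = 198.3.
Joint mode component: (α_{aa}−1)/(Σα−K) = 33.3/195.3 = 0.1705.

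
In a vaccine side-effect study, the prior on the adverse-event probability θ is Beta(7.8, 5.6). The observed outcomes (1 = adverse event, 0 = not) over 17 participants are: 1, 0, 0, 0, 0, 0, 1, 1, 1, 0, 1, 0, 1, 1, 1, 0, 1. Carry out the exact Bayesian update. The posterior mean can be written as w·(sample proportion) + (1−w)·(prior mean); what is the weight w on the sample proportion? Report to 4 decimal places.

0.5592

The Beta prior is conjugate to a Binomial/Bernoulli likelihood; the update adds successes to α and failures to β.
Posterior mean = (α₀+k)/(α₀+β₀+n) = [n/(α₀+β₀+n)]·(k/n) + [(α₀+β₀)/(α₀+β₀+n)]·α₀/(α₀+β₀), so only n and the prior enter the weight.
The weight on the data is w = n/(α₀+β₀+n) = 17/(7.8+5.6+17) = 17/30.4 = 0.5592.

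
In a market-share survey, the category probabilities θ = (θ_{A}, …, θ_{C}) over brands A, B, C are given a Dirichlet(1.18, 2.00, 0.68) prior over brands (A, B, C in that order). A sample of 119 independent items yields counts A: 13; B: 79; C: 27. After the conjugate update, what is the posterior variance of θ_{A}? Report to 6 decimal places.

The Dirichlet prior is conjugate to the Multinomial likelihood: each posterior αⱼ = prior αⱼ + observed count nⱼ.
Posterior concentration: (14.18, 81.00, 27.68), total = 122.86.
Var[θ_j] = α_j(Σα−α_j)/((Σα)²(Σα+1)) = 14.18·108.68/(122.86²·123.86) = 0.000824.

0.000824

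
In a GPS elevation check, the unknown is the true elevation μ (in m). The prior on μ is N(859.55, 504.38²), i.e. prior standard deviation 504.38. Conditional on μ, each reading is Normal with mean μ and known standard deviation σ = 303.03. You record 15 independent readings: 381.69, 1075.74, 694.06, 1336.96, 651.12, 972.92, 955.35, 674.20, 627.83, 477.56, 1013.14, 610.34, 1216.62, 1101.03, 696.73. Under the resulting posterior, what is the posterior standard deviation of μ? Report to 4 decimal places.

77.3173

For Normal data with known variance σ², a Normal(μ₀, σ₀²) prior on μ is conjugate. Posterior precision = 1/σ₀² + n/σ²; posterior mean is the precision-weighted average of μ₀ and x̄.
σ₀² = 504.38² = 254399.1844, σ² = 303.03² = 91827.1809; σ² + n·σ₀² = 91827.1809 + 15·254399.1844 = 3907814.9469.
Posterior precision = 1/σ₀² + n/σ² = 1/254399.1844 + 15/91827.1809 = (σ² + n·σ₀²)/(σ₀²σ²) = 3907814.9469/(254399.1844·91827.1809); posterior variance σₙ² = σ₀²σ²/(σ² + n·σ₀²) = 254399.1844·91827.1809/3907814.9469 = 5977.959613.
Posterior SD = √σₙ² = √(254399.1844·91827.1809/3907814.9469) = 77.3173.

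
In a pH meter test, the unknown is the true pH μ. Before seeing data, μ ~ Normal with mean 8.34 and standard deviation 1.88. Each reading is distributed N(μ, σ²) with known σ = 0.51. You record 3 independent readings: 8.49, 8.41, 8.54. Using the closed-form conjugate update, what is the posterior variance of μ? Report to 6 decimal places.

0.084624

For Normal data with known variance σ², a Normal(μ₀, σ₀²) prior on μ is conjugate. Posterior precision = 1/σ₀² + n/σ²; posterior mean is the precision-weighted average of μ₀ and x̄.
σ₀² = 1.88² = 3.5344, σ² = 0.51² = 0.2601; σ² + n·σ₀² = 0.2601 + 3·3.5344 = 10.8633.
Posterior precision = 1/σ₀² + n/σ² = 1/3.5344 + 3/0.2601 = (σ² + n·σ₀²)/(σ₀²σ²) = 10.8633/(3.5344·0.2601); posterior variance σₙ² = σ₀²σ²/(σ² + n·σ₀²) = 3.5344·0.2601/10.8633 = 0.084624.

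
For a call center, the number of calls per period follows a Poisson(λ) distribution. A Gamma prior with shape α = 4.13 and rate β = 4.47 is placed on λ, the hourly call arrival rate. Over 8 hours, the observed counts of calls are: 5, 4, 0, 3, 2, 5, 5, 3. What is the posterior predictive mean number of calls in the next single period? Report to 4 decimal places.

With a Gamma(shape α, rate β) prior, the Poisson likelihood is conjugate: the posterior is Gamma(α + ΣXᵢ, β + n).
Sum of counts S = 27 over n = 8 hours.
Posterior: Gamma(α+S, β+n) = Gamma(4.13+27, 4.47+8) = Gamma(31.13, 12.47).
The predictive distribution for one future period is NegBinom with mean α/β = 2.4964.

2.4964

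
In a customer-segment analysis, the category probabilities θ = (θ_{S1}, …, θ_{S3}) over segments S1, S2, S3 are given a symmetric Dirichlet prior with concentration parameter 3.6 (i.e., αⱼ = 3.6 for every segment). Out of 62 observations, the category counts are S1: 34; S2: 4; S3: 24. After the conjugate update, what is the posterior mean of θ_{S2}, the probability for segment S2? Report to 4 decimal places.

0.1044

The Dirichlet prior is conjugate to the Multinomial likelihood: each posterior αⱼ = prior αⱼ + observed count nⱼ.
Posterior concentration: (37.6, 7.6, 27.6), total = 72.8.
E[θ_{S2}|data] = α_{S2}/Σα = 7.6/72.8 = 0.1044.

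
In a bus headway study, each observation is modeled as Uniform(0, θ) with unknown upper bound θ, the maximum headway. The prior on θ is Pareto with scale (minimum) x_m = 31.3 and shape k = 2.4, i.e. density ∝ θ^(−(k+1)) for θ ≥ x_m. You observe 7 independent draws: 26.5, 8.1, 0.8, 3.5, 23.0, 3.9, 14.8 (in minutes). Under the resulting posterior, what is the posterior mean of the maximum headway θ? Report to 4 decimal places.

A Pareto(scale x_m, shape k) prior on the upper bound θ of Uniform(0, θ) is conjugate: posterior is Pareto(max(x_m, max xᵢ), k + n).
Sample maximum = 26.5; prior scale x_m = 31.3 → posterior scale = max = 31.3.
Posterior shape = 2.4 + 7 = 9.4.
E[θ|data] = k·x_m/(k−1) = 9.4·31.3/8.4 = 35.0262.

35.0262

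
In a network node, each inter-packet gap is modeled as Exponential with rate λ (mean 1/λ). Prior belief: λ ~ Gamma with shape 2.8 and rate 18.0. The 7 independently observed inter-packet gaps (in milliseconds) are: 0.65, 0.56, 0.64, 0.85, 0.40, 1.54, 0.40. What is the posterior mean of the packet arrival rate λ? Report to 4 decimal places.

0.4253

With a Gamma(shape α, rate β) prior on the exponential rate λ, the posterior after n observations with total T = Σxᵢ is Gamma(α+n, β+T).
Sum of observations T = 5.04 milliseconds; n = 7.
Posterior: Gamma(2.8+7, 18.0+5.04) = Gamma(9.8, 23.04).
Posterior mean of λ = α/β = 9.8/23.04 = 0.4253.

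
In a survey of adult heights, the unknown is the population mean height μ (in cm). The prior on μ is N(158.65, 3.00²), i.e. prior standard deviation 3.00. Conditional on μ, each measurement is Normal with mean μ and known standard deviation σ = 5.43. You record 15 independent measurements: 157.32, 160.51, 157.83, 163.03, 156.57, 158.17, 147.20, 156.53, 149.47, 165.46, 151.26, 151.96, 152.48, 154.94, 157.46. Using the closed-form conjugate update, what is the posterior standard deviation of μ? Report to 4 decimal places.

For Normal data with known variance σ², a Normal(μ₀, σ₀²) prior on μ is conjugate. Posterior precision = 1/σ₀² + n/σ²; posterior mean is the precision-weighted average of μ₀ and x̄.
σ₀² = 3.00² = 9, σ² = 5.43² = 29.4849; σ² + n·σ₀² = 29.4849 + 15·9 = 164.4849.
Posterior precision = 1/σ₀² + n/σ² = 1/9 + 15/29.4849 = (σ² + n·σ₀²)/(σ₀²σ²) = 164.4849/(9·29.4849); posterior variance σₙ² = σ₀²σ²/(σ² + n·σ₀²) = 9·29.4849/164.4849 = 1.613304.
Posterior SD = √σₙ² = √(9·29.4849/164.4849) = 1.2702.

1.2702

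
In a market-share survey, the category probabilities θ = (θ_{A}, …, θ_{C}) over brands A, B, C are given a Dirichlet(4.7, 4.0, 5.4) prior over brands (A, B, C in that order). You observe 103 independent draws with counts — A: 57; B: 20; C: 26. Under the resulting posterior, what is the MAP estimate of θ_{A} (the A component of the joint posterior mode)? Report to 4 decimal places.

0.5320

The Dirichlet prior is conjugate to the Multinomial likelihood: each posterior αⱼ = prior αⱼ + observed count nⱼ.
Posterior concentration: (61.7, 24.0, 31.4), total = 117.1.
Joint mode component: (α_{A}−1)/(Σα−K) = 60.7/114.1 = 0.5320.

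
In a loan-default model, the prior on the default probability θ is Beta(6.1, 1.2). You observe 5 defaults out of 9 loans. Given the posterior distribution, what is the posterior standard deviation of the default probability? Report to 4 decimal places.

0.1121

The Beta prior is conjugate to a Binomial/Bernoulli likelihood; the update adds successes to α and failures to β.
Posterior: Beta(α+k, β+n−k) = Beta(6.1+5, 1.2+4) = Beta(11.1, 5.2).
Var = αβ/((α+β)²(α+β+1)) = 11.1·5.2/(16.3²·17.3) = 0.01255755; SD = √0.01255755 = 0.1121.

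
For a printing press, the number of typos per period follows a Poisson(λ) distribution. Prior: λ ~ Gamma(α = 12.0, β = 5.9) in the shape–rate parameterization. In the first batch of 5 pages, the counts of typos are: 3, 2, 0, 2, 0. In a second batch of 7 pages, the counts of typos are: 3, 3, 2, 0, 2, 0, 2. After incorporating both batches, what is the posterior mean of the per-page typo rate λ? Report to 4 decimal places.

With a Gamma(shape α, rate β) prior, the Poisson likelihood is conjugate: the posterior is Gamma(α + ΣXᵢ, β + n).
Batch 1: sum of counts S = 7 over n = 5 pages.
After batch 1: Gamma(α+S, β+n) = Gamma(12.0+7, 5.9+5) = Gamma(19.0, 10.9).
Batch 2: sum of counts S = 12 over n = 7 pages.
After batch 2: Gamma(α+S, β+n) = Gamma(19.0+12, 10.9+7) = Gamma(31.0, 17.9).
Posterior mean = α/β = 31.0/17.9 = 1.7318.

1.7318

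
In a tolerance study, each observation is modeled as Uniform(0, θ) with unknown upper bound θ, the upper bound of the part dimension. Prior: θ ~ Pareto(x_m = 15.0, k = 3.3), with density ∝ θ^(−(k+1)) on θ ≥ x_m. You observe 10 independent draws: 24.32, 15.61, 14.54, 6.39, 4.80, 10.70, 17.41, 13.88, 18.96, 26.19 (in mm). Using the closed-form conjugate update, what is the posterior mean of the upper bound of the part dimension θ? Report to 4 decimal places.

28.3193

A Pareto(scale x_m, shape k) prior on the upper bound θ of Uniform(0, θ) is conjugate: posterior is Pareto(max(x_m, max xᵢ), k + n).
Sample maximum = 26.19; prior scale x_m = 15.0 → posterior scale = max = 26.19.
Posterior shape = 3.3 + 10 = 13.3.
E[θ|data] = k·x_m/(k−1) = 13.3·26.19/12.3 = 28.3193.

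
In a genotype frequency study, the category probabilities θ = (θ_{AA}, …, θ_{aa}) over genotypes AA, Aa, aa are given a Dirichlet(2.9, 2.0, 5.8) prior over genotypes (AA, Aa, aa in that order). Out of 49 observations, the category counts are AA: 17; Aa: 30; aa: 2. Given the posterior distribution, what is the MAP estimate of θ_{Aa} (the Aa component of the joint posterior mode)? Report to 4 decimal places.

0.5467

The Dirichlet prior is conjugate to the Multinomial likelihood: each posterior αⱼ = prior αⱼ + observed count nⱼ.
Posterior concentration: (19.9, 32.0, 7.8), total = 59.7.
Joint mode component: (α_{Aa}−1)/(Σα−K) = 31.0/56.7 = 0.5467.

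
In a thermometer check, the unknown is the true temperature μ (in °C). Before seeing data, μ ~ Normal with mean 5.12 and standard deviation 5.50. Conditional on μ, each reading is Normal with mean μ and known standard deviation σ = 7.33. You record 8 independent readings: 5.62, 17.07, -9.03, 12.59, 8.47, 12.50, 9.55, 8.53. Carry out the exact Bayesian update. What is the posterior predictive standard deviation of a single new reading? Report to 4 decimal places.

For Normal data with known variance σ², a Normal(μ₀, σ₀²) prior on μ is conjugate. Posterior precision = 1/σ₀² + n/σ²; posterior mean is the precision-weighted average of μ₀ and x̄.
σ₀² = 5.50² = 30.25, σ² = 7.33² = 53.7289; σ² + n·σ₀² = 53.7289 + 8·30.25 = 295.7289.
Posterior precision = 1/σ₀² + n/σ² = 1/30.25 + 8/53.7289 = (σ² + n·σ₀²)/(σ₀²σ²) = 295.7289/(30.25·53.7289); posterior variance σₙ² = σ₀²σ²/(σ² + n·σ₀²) = 30.25·53.7289/295.7289 = 5.495909.
Predictive variance for one new observation = σₙ² + σ² = 30.25·53.7289/295.7289 + 53.7289 = σ²·(σ₀² + 295.7289)/295.7289 = 53.7289·325.9789/295.7289 = 59.224809; SD = √(53.7289·325.9789/295.7289) = 7.6958.

7.6958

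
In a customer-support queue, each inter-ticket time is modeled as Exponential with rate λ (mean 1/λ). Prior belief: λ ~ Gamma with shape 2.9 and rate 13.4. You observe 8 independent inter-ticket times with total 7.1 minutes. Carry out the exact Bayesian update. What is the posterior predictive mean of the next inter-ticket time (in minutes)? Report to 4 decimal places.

2.0707

With a Gamma(shape α, rate β) prior on the exponential rate λ, the posterior after n observations with total T = Σxᵢ is Gamma(α+n, β+T).
Posterior: Gamma(2.9+8, 13.4+7.1) = Gamma(10.9, 20.5).
The predictive distribution for the next observation is Lomax; its mean is β/(α−1) = 20.5/9.9 = 2.0707.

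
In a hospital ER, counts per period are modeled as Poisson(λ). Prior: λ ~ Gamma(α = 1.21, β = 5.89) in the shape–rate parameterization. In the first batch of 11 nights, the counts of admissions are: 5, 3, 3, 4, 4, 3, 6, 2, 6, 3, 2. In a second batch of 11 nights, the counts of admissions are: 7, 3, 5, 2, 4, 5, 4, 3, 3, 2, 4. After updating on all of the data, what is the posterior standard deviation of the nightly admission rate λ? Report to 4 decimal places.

With a Gamma(shape α, rate β) prior, the Poisson likelihood is conjugate: the posterior is Gamma(α + ΣXᵢ, β + n).
Batch 1: sum of counts S = 41 over n = 11 nights.
After batch 1: Gamma(α+S, β+n) = Gamma(1.21+41, 5.89+11) = Gamma(42.21, 16.89).
Batch 2: sum of counts S = 42 over n = 11 nights.
After batch 2: Gamma(α+S, β+n) = Gamma(42.21+42, 16.89+11) = Gamma(84.21, 27.89).
SD = √α/β = √84.21/27.89 = 0.3290.

0.3290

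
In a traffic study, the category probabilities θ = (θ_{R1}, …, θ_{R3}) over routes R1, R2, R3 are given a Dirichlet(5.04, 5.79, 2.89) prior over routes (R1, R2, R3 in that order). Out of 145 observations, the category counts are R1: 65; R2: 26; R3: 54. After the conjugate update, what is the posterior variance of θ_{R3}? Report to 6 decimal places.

The Dirichlet prior is conjugate to the Multinomial likelihood: each posterior αⱼ = prior αⱼ + observed count nⱼ.
Posterior concentration: (70.04, 31.79, 56.89), total = 158.72.
Var[θ_j] = α_j(Σα−α_j)/((Σα)²(Σα+1)) = 56.89·101.83/(158.72²·159.72) = 0.001440.

0.001440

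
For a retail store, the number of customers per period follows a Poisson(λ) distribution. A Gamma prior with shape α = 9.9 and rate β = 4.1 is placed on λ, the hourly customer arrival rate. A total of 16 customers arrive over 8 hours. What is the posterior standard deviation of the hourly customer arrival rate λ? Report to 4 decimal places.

0.4206

With a Gamma(shape α, rate β) prior, the Poisson likelihood is conjugate: the posterior is Gamma(α + ΣXᵢ, β + n).
Posterior: Gamma(α+S, β+n) = Gamma(9.9+16, 4.1+8) = Gamma(25.9, 12.1).
SD = √α/β = √25.9/12.1 = 0.4206.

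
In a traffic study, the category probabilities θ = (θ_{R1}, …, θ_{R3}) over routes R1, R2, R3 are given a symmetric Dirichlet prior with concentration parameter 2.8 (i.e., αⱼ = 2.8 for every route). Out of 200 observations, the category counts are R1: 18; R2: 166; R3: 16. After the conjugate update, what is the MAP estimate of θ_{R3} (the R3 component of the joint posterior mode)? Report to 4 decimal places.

The Dirichlet prior is conjugate to the Multinomial likelihood: each posterior αⱼ = prior αⱼ + observed count nⱼ.
Posterior concentration: (20.8, 168.8, 18.8), total = 208.4.
Joint mode component: (α_{R3}−1)/(Σα−K) = 17.8/205.4 = 0.0867.

0.0867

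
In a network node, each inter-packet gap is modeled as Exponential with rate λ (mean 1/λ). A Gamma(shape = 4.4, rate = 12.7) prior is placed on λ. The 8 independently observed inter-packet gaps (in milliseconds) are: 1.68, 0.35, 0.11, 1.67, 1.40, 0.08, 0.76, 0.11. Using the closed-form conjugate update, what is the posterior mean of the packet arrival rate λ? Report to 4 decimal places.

With a Gamma(shape α, rate β) prior on the exponential rate λ, the posterior after n observations with total T = Σxᵢ is Gamma(α+n, β+T).
Sum of observations T = 6.16 milliseconds; n = 8.
Posterior: Gamma(4.4+8, 12.7+6.16) = Gamma(12.4, 18.86).
Posterior mean of λ = α/β = 12.4/18.86 = 0.6575.

0.6575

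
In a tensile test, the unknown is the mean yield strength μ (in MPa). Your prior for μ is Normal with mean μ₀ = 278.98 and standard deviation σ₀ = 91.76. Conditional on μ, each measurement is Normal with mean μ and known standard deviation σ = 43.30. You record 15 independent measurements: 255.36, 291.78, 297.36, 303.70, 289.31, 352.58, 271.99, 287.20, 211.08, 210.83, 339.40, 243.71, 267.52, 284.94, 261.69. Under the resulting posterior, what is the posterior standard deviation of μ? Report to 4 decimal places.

For Normal data with known variance σ², a Normal(μ₀, σ₀²) prior on μ is conjugate. Posterior precision = 1/σ₀² + n/σ²; posterior mean is the precision-weighted average of μ₀ and x̄.
σ₀² = 91.76² = 8419.8976, σ² = 43.30² = 1874.89; σ² + n·σ₀² = 1874.89 + 15·8419.8976 = 128173.354.
Posterior precision = 1/σ₀² + n/σ² = 1/8419.8976 + 15/1874.89 = (σ² + n·σ₀²)/(σ₀²σ²) = 128173.354/(8419.8976·1874.89); posterior variance σₙ² = σ₀²σ²/(σ² + n·σ₀²) = 8419.8976·1874.89/128173.354 = 123.164303.
Posterior SD = √σₙ² = √(8419.8976·1874.89/128173.354) = 11.0979.

11.0979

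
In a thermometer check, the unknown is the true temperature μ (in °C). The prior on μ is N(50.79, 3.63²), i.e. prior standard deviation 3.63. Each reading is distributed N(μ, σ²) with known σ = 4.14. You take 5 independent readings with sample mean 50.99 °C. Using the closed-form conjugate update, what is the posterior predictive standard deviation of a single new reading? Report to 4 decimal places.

4.4564

For Normal data with known variance σ², a Normal(μ₀, σ₀²) prior on μ is conjugate. Posterior precision = 1/σ₀² + n/σ²; posterior mean is the precision-weighted average of μ₀ and x̄.
σ₀² = 3.63² = 13.1769, σ² = 4.14² = 17.1396; σ² + n·σ₀² = 17.1396 + 5·13.1769 = 83.0241.
Posterior precision = 1/σ₀² + n/σ² = 1/13.1769 + 5/17.1396 = (σ² + n·σ₀²)/(σ₀²σ²) = 83.0241/(13.1769·17.1396); posterior variance σₙ² = σ₀²σ²/(σ² + n·σ₀²) = 13.1769·17.1396/83.0241 = 2.720256.
Predictive variance for one new observation = σₙ² + σ² = 13.1769·17.1396/83.0241 + 17.1396 = σ²·(σ₀² + 83.0241)/83.0241 = 17.1396·96.201/83.0241 = 19.859856; SD = √(17.1396·96.201/83.0241) = 4.4564.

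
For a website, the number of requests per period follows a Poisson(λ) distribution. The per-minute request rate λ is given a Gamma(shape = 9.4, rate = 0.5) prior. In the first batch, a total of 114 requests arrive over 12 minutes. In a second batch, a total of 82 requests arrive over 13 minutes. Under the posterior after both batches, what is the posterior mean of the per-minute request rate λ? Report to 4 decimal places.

8.0549

With a Gamma(shape α, rate β) prior, the Poisson likelihood is conjugate: the posterior is Gamma(α + ΣXᵢ, β + n).
After batch 1: Gamma(α+S, β+n) = Gamma(9.4+114, 0.5+12) = Gamma(123.4, 12.5).
After batch 2: Gamma(α+S, β+n) = Gamma(123.4+82, 12.5+13) = Gamma(205.4, 25.5).
Posterior mean = α/β = 205.4/25.5 = 8.0549.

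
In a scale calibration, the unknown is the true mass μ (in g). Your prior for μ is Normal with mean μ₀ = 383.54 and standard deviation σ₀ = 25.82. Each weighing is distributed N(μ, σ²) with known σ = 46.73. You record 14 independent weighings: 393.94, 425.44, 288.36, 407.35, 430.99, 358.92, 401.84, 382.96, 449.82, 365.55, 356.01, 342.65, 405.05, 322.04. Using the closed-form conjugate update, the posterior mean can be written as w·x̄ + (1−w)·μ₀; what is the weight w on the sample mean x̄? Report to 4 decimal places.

0.8104

For Normal data with known variance σ², a Normal(μ₀, σ₀²) prior on μ is conjugate. Posterior precision = 1/σ₀² + n/σ²; posterior mean is the precision-weighted average of μ₀ and x̄.
σ₀² = 25.82² = 666.6724, σ² = 46.73² = 2183.6929. Prior precision 1/σ₀² = 1/666.6724; data precision n/σ² = 14/2183.6929.
w = (n/σ²)/(1/σ₀² + n/σ²) = n·σ₀²/(σ² + n·σ₀²) = 14·666.6724/(2183.6929 + 14·666.6724) = 9333.4136/11517.1065 = 0.8104.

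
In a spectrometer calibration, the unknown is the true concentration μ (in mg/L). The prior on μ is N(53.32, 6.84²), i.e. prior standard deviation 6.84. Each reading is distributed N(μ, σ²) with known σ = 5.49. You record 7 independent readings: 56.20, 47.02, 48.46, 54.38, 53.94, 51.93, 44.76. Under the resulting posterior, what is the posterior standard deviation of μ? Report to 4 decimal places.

1.9857

For Normal data with known variance σ², a Normal(μ₀, σ₀²) prior on μ is conjugate. Posterior precision = 1/σ₀² + n/σ²; posterior mean is the precision-weighted average of μ₀ and x̄.
σ₀² = 6.84² = 46.7856, σ² = 5.49² = 30.1401; σ² + n·σ₀² = 30.1401 + 7·46.7856 = 357.6393.
Posterior precision = 1/σ₀² + n/σ² = 1/46.7856 + 7/30.1401 = (σ² + n·σ₀²)/(σ₀²σ²) = 357.6393/(46.7856·30.1401); posterior variance σₙ² = σ₀²σ²/(σ² + n·σ₀²) = 46.7856·30.1401/357.6393 = 3.942863.
Posterior SD = √σₙ² = √(46.7856·30.1401/357.6393) = 1.9857.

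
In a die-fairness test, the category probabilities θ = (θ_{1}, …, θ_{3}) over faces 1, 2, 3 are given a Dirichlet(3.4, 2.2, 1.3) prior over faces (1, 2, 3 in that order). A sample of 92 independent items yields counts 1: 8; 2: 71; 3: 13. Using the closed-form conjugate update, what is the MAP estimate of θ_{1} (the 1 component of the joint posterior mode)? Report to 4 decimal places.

0.1084

The Dirichlet prior is conjugate to the Multinomial likelihood: each posterior αⱼ = prior αⱼ + observed count nⱼ.
Posterior concentration: (11.4, 73.2, 14.3), total = 98.9.
Joint mode component: (α_{1}−1)/(Σα−K) = 10.4/95.9 = 0.1084.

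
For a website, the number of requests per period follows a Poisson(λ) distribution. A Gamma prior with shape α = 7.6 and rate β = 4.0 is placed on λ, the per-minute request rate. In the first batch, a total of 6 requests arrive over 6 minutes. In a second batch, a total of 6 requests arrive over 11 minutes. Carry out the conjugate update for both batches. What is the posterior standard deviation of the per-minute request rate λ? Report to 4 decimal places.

0.2108

With a Gamma(shape α, rate β) prior, the Poisson likelihood is conjugate: the posterior is Gamma(α + ΣXᵢ, β + n).
After batch 1: Gamma(α+S, β+n) = Gamma(7.6+6, 4.0+6) = Gamma(13.6, 10.0).
After batch 2: Gamma(α+S, β+n) = Gamma(13.6+6, 10.0+11) = Gamma(19.6, 21.0).
SD = √α/β = √19.6/21.0 = 0.2108.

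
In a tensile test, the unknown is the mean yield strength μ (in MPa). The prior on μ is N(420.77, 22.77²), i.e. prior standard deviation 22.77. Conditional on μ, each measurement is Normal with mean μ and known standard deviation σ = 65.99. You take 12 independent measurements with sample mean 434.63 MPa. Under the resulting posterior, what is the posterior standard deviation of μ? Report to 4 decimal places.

For Normal data with known variance σ², a Normal(μ₀, σ₀²) prior on μ is conjugate. Posterior precision = 1/σ₀² + n/σ²; posterior mean is the precision-weighted average of μ₀ and x̄.
σ₀² = 22.77² = 518.4729, σ² = 65.99² = 4354.6801; σ² + n·σ₀² = 4354.6801 + 12·518.4729 = 10576.3549.
Posterior precision = 1/σ₀² + n/σ² = 1/518.4729 + 12/4354.6801 = (σ² + n·σ₀²)/(σ₀²σ²) = 10576.3549/(518.4729·4354.6801); posterior variance σₙ² = σ₀²σ²/(σ² + n·σ₀²) = 518.4729·4354.6801/10576.3549 = 213.474646.
Posterior SD = √σₙ² = √(518.4729·4354.6801/10576.3549) = 14.6108.

14.6108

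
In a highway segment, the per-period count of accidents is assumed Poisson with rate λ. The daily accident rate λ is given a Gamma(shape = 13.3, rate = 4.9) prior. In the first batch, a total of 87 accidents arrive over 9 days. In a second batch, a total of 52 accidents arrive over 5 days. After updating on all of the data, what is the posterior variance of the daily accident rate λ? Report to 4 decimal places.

0.4264

With a Gamma(shape α, rate β) prior, the Poisson likelihood is conjugate: the posterior is Gamma(α + ΣXᵢ, β + n).
After batch 1: Gamma(α+S, β+n) = Gamma(13.3+87, 4.9+9) = Gamma(100.3, 13.9).
After batch 2: Gamma(α+S, β+n) = Gamma(100.3+52, 13.9+5) = Gamma(152.3, 18.9).
Var = α/β² = 152.3/18.9² = 0.4264.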